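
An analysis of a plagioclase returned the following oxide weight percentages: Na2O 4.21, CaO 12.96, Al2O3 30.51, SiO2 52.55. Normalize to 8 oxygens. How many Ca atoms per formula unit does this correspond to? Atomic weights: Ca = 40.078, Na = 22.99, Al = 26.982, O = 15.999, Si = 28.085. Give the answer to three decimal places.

0.628 Ca apfu

Na2O: 4.21/61.979 = 0.06793 mol → 0.13586 mol Na, 0.06793 mol O.
CaO: 12.96/56.077 = 0.23111 mol → 0.23111 mol Ca, 0.23111 mol O.
Al2O3: 30.51/101.961 = 0.29923 mol → 0.59846 mol Al, 0.89769 mol O.
SiO2: 52.55/60.083 = 0.87462 mol → 0.87462 mol Si, 1.74924 mol O.
Total oxygen = 2.94597 mol. Normalization factor = 8/2.94597 = 2.71557.
Ca per 8 O = 0.23111 × 2.71557 = 0.628.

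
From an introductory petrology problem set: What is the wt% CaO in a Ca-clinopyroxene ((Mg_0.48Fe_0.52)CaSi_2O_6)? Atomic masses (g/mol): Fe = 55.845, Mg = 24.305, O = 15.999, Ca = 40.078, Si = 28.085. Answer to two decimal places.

Formula mass = 232.948 g/mol.
1 Ca → 1.0000 mol CaO per formula unit; M(CaO) = 56.077, so CaO mass = 56.077 g.
56.077/232.948 × 100 = 24.07 wt%.

24.07 wt%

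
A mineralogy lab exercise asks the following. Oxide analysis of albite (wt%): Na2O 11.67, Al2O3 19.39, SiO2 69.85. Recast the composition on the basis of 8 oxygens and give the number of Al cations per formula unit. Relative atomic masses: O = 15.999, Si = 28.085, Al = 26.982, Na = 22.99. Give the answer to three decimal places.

Na2O: 11.67/61.979 = 0.18829 mol → 0.37658 mol Na, 0.18829 mol O.
Al2O3: 19.39/101.961 = 0.19017 mol → 0.38034 mol Al, 0.57051 mol O.
SiO2: 69.85/60.083 = 1.16256 mol → 1.16256 mol Si, 2.32512 mol O.
Total oxygen = 3.08392 mol. Normalization factor = 8/3.08392 = 2.59410.
Al per 8 O = 0.38034 × 2.59410 = 0.987.

0.987 Al apfu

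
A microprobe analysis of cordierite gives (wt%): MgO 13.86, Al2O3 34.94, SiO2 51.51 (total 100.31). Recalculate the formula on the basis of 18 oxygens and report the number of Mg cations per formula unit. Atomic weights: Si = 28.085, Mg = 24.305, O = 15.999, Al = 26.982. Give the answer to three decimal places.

13.86 wt% MgO ÷ 40.304 g/mol = 0.34389 mol, giving 0.34389 Mg and 0.34389 O.
34.94 wt% Al2O3 ÷ 101.961 g/mol = 0.34268 mol, giving 0.68536 Al and 1.02804 O.
51.51 wt% SiO2 ÷ 60.083 g/mol = 0.85731 mol, giving 0.85731 Si and 1.71462 O.
Oxygen sums to 3.08655; scaling by 18/3.08655 = 5.83175 puts the formula on 18 O.
Mg: 0.34389 × 5.83175 = 2.005 atoms per formula unit.

2.005 Mg apfu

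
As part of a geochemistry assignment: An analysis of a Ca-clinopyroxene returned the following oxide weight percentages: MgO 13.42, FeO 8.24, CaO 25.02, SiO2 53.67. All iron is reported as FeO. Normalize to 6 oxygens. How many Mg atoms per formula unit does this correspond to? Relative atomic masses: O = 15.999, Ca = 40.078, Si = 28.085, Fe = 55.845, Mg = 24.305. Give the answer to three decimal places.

0.745 Mg apfu

13.42 wt% MgO ÷ 40.304 g/mol = 0.33297 mol, giving 0.33297 Mg and 0.33297 O.
8.24 wt% FeO ÷ 71.844 g/mol = 0.11469 mol, giving 0.11469 Fe and 0.11469 O.
25.02 wt% CaO ÷ 56.077 g/mol = 0.44617 mol, giving 0.44617 Ca and 0.44617 O.
53.67 wt% SiO2 ÷ 60.083 g/mol = 0.89326 mol, giving 0.89326 Si and 1.78652 O.
Oxygen sums to 2.68035; scaling by 6/2.68035 = 2.23851 puts the formula on 6 O.
Mg: 0.33297 × 2.23851 = 0.745 atoms per formula unit.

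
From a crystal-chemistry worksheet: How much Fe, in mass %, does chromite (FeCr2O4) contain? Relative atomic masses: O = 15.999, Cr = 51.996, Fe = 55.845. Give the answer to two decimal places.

Formula mass = 1×55.845 + 2×51.996 + 4×15.999 = 223.833 g/mol, of which 55.845 g is Fe.
So Fe makes up 55.845/223.833 = 0.2495 of the mass, i.e. 24.95%.

24.95 mass %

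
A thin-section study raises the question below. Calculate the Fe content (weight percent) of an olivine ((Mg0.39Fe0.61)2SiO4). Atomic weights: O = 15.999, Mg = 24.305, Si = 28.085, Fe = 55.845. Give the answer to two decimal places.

M((Mg0.39Fe0.61)2SiO4) = 179.170 g/mol.
Fe contributes 1.22 × 55.845 = 68.131 g per mole.
68.131/179.170 = 0.3803 → 38.03%.

38.03 weight percent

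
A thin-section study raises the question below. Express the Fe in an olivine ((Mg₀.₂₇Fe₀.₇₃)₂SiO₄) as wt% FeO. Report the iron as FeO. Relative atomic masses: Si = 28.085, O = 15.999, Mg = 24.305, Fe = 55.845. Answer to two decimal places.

M((Mg₀.₂₇Fe₀.₇₃)₂SiO₄) = 186.739 g/mol; M(FeO) = 71.844 g/mol.
Moles FeO per formula unit = 1.46 Fe ÷ 1 = 1.4600.
FeO fraction = (1.4600 × 71.844) / 186.739 = 104.892/186.739 = 0.5617.

56.17 wt%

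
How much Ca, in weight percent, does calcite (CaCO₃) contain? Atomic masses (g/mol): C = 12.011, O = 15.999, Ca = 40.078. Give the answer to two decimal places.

40.04 weight percent

Molar mass of CaCO₃: 1*40.078 + 1*12.011 + 3*15.999 = 100.086 g/mol.
Mass of Ca per formula unit: 1 × 40.078 = 40.078 g.
Weight fraction Ca = 40.078 / 100.086 = 0.4004.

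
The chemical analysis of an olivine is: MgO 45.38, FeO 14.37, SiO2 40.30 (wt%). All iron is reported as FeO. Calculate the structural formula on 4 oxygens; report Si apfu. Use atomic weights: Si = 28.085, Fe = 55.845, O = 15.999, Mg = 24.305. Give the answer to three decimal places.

MgO (M=40.304): mol = 1.12594; Mg = 1.12594, O = 1.12594.
FeO (M=71.844): mol = 0.20002; Fe = 0.20002, O = 0.20002.
SiO2 (M=60.083): mol = 0.67074; Si = 0.67074, O = 1.34148.
ΣO = 2.66744; factor = 4/ΣO = 1.49957.
Si apfu = 0.67074 × 1.49957 = 1.006.

1.006 Si apfu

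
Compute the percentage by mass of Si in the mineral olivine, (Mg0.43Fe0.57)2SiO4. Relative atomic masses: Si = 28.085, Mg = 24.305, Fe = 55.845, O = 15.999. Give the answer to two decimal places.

15.90 wt%

Molar mass of (Mg0.43Fe0.57)2SiO4: 0.86*24.305 + 1.14*55.845 + 1*28.085 + 4*15.999 = 176.647 g/mol.
Mass of Si per formula unit: 1 × 28.085 = 28.085 g.
Weight fraction Si = 28.085 / 176.647 = 0.1590.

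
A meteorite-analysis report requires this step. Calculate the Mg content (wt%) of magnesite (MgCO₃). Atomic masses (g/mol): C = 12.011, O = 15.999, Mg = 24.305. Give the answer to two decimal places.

Formula mass = 1·24.305 + 1·12.011 + 3·15.999 = 84.313 g/mol, of which 24.305 g is Mg.
So Mg makes up 24.305/84.313 = 0.2883 of the mass, i.e. 28.83%.

28.83 wt%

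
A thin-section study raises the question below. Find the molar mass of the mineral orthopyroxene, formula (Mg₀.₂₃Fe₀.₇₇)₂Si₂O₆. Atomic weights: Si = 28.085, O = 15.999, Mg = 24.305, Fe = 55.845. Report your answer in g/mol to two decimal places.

M = 0.46(24.305) + 1.54(55.845) + 2(28.085) + 6(15.999)

249.35 g/mol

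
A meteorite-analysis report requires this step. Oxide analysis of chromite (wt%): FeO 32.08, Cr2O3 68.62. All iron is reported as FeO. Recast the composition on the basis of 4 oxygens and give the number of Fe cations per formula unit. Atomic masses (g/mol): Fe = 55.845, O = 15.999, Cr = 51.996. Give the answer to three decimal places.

FeO (M=71.844): mol = 0.44652; Fe = 0.44652, O = 0.44652.
Cr2O3 (M=151.989): mol = 0.45148; Cr = 0.90296, O = 1.35444.
ΣO = 1.80096; factor = 4/ΣO = 2.22104.
Fe apfu = 0.44652 × 2.22104 = 0.992.

0.992 Fe apfu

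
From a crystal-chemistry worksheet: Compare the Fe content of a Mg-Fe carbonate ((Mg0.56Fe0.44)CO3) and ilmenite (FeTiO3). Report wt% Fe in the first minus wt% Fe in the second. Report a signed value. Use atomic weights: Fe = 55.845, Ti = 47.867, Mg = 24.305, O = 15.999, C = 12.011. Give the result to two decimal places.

-11.79 percentage points

First mineral: 24.572 g Fe in 98.191 g formula = 25.02 wt% Fe.
Second mineral: 55.845 g Fe in 151.709 g formula = 36.81 wt% Fe.
25.02% − 36.81% gives a difference of -11.79 percentage points.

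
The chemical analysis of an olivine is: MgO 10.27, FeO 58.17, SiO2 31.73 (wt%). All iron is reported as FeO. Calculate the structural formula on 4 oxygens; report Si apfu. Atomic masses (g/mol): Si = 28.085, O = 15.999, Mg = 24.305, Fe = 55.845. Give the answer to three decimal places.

10.27 wt% MgO ÷ 40.304 g/mol = 0.25481 mol, giving 0.25481 Mg and 0.25481 O.
58.17 wt% FeO ÷ 71.844 g/mol = 0.80967 mol, giving 0.80967 Fe and 0.80967 O.
31.73 wt% SiO2 ÷ 60.083 g/mol = 0.52810 mol, giving 0.52810 Si and 1.05620 O.
Oxygen sums to 2.12068; scaling by 4/2.12068 = 1.88619 puts the formula on 4 O.
Si: 0.52810 × 1.88619 = 0.996 atoms per formula unit.

0.996 Si apfu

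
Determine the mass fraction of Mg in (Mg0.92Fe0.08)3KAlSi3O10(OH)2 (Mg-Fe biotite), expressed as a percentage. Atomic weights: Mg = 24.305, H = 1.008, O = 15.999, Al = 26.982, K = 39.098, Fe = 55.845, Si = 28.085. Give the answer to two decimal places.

15.79 wt%

Molar mass of (Mg0.92Fe0.08)3KAlSi3O10(OH)2: 2.76×24.305 + 0.24×55.845 + 1×39.098 + 1×26.982 + 3×28.085 + 12×15.999 + 2×1.008 = 424.824 g/mol.
Mass of Mg per formula unit: 2.76 × 24.305 = 67.082 g.
Weight fraction Mg = 67.082 / 424.824 = 0.1579.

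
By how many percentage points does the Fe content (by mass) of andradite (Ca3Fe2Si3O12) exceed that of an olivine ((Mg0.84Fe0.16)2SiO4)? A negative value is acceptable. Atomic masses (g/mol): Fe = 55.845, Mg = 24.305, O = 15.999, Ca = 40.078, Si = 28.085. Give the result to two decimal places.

M(Ca3Fe2Si3O12) = 508.167 g/mol, so wt% Fe = 111.690/508.167 × 100 = 21.98%.
M((Mg0.84Fe0.16)2SiO4) = 150.784 g/mol, so wt% Fe = 17.870/150.784 × 100 = 11.85%.
21.98 − 11.85 = 10.13 pp.

10.13 percentage points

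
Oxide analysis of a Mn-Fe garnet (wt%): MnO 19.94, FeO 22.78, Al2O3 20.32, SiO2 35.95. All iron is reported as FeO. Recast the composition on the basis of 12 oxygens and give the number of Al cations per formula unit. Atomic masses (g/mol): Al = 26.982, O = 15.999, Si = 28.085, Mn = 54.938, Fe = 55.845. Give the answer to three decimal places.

1.999 Al apfu

19.94 wt% MnO ÷ 70.937 g/mol = 0.28109 mol, giving 0.28109 Mn and 0.28109 O.
22.78 wt% FeO ÷ 71.844 g/mol = 0.31708 mol, giving 0.31708 Fe and 0.31708 O.
20.32 wt% Al2O3 ÷ 101.961 g/mol = 0.19929 mol, giving 0.39858 Al and 0.59787 O.
35.95 wt% SiO2 ÷ 60.083 g/mol = 0.59834 mol, giving 0.59834 Si and 1.19668 O.
Oxygen sums to 2.39272; scaling by 12/2.39272 = 5.01521 puts the formula on 12 O.
Al: 0.39858 × 5.01521 = 1.999 atoms per formula unit.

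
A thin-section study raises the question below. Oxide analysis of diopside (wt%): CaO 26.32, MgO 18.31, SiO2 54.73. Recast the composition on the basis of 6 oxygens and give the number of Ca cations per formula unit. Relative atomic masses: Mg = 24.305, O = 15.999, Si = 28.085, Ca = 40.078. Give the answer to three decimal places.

1.026 Ca apfu

CaO: 26.32/56.077 = 0.46935 mol → 0.46935 mol Ca, 0.46935 mol O.
MgO: 18.31/40.304 = 0.45430 mol → 0.45430 mol Mg, 0.45430 mol O.
SiO2: 54.73/60.083 = 0.91091 mol → 0.91091 mol Si, 1.82182 mol O.
Total oxygen = 2.74547 mol. Normalization factor = 6/2.74547 = 2.18542.
Ca per 6 O = 0.46935 × 2.18542 = 1.026.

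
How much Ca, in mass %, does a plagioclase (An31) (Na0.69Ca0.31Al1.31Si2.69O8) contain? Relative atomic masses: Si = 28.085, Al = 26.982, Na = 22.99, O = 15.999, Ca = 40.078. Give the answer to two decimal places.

4.65 mass %

Formula mass = 0.69*22.99 + 0.31*40.078 + 1.31*26.982 + 2.69*28.085 + 8*15.999 = 267.174 g/mol, of which 12.424 g is Ca.
So Ca makes up 12.424/267.174 = 0.0465 of the mass, i.e. 4.65%.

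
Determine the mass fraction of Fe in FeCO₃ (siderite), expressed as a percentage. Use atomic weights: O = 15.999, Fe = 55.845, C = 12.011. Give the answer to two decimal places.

Molar mass of FeCO₃: 1·55.845 + 1·12.011 + 3·15.999 = 115.853 g/mol.
Mass of Fe per formula unit: 1 × 55.845 = 55.845 g.
Weight fraction Fe = 55.845 / 115.853 = 0.4820.

48.20 mass %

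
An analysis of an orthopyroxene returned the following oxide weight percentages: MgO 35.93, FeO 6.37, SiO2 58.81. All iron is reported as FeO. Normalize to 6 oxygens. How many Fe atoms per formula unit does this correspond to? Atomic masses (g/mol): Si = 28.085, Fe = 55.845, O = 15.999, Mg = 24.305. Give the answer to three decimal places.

MgO (M=40.304): mol = 0.89147; Mg = 0.89147, O = 0.89147.
FeO (M=71.844): mol = 0.08866; Fe = 0.08866, O = 0.08866.
SiO2 (M=60.083): mol = 0.97881; Si = 0.97881, O = 1.95762.
ΣO = 2.93775; factor = 6/ΣO = 2.04238.
Fe apfu = 0.08866 × 2.04238 = 0.181.

0.181 Fe apfu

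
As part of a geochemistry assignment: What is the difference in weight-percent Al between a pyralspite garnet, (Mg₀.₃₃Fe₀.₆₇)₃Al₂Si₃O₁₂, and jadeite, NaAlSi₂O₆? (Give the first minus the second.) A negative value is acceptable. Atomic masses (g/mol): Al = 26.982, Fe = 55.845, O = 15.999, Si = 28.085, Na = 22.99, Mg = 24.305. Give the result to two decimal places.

Al in (Mg₀.₃₃Fe₀.₆₇)₃Al₂Si₃O₁₂: molar mass 466.517 g/mol; 2×26.982 = 53.964 g → 11.57 wt%.
Al in NaAlSi₂O₆: molar mass 202.136 g/mol; 1×26.982 = 26.982 g → 13.35 wt%.
Difference = 11.57 − 13.35 = -1.78 percentage points.

-1.78 percentage points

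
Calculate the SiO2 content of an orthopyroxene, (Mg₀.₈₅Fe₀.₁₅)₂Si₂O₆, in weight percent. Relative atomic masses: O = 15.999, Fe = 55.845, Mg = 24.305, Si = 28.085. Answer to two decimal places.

Formula mass = 210.236 g/mol.
2 Si → 2.0000 mol SiO2 per formula unit; M(SiO2) = 60.083, so SiO2 mass = 120.166 g.
120.166/210.236 × 100 = 57.16 wt%.

57.16 wt%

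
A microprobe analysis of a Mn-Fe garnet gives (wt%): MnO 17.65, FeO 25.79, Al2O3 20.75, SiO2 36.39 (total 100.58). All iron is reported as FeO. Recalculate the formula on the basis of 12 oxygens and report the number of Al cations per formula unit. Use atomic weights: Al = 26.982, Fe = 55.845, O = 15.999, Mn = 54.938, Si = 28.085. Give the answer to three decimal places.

MnO: 17.65/70.937 = 0.24881 mol → 0.24881 mol Mn, 0.24881 mol O.
FeO: 25.79/71.844 = 0.35897 mol → 0.35897 mol Fe, 0.35897 mol O.
Al2O3: 20.75/101.961 = 0.20351 mol → 0.40702 mol Al, 0.61053 mol O.
SiO2: 36.39/60.083 = 0.60566 mol → 0.60566 mol Si, 1.21132 mol O.
Total oxygen = 2.42963 mol. Normalization factor = 12/2.42963 = 4.93902.
Al per 12 O = 0.40702 × 4.93902 = 2.010.

2.010 Al apfu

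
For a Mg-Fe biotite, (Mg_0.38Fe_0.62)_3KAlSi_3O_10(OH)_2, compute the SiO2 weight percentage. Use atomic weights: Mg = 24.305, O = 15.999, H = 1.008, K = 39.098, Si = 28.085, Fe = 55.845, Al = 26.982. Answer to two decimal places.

37.87 wt%

Formula mass = 475.918 g/mol.
3 Si → 3.0000 mol SiO2 per formula unit; M(SiO2) = 60.083, so SiO2 mass = 180.249 g.
180.249/475.918 × 100 = 37.87 wt%.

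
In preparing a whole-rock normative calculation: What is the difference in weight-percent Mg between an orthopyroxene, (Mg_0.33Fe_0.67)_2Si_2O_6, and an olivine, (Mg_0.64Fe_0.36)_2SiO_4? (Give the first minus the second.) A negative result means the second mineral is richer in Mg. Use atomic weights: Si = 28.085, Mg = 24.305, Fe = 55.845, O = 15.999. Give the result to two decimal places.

Mg in (Mg_0.33Fe_0.67)_2Si_2O_6: molar mass 243.038 g/mol; 0.66×24.305 = 16.041 g → 6.60 wt%.
Mg in (Mg_0.64Fe_0.36)_2SiO_4: molar mass 163.400 g/mol; 1.28×24.305 = 31.110 g → 19.04 wt%.
Difference = 6.60 − 19.04 = -12.44 percentage points.

-12.44 percentage points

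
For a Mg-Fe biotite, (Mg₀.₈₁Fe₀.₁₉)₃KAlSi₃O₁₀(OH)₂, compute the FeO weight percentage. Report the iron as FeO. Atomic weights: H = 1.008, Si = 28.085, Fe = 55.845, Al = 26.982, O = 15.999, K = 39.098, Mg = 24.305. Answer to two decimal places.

Formula mass = 435.232 g/mol.
0.57 Fe → 0.5700 mol FeO per formula unit; M(FeO) = 71.844, so FeO mass = 40.951 g.
40.951/435.232 × 100 = 9.41 wt%.

9.41 wt%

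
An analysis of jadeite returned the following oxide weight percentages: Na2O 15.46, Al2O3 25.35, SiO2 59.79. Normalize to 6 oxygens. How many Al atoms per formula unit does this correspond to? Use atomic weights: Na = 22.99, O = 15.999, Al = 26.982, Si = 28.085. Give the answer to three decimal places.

15.46 wt% Na2O ÷ 61.979 g/mol = 0.24944 mol, giving 0.49888 Na and 0.24944 O.
25.35 wt% Al2O3 ÷ 101.961 g/mol = 0.24862 mol, giving 0.49724 Al and 0.74586 O.
59.79 wt% SiO2 ÷ 60.083 g/mol = 0.99512 mol, giving 0.99512 Si and 1.99024 O.
Oxygen sums to 2.98554; scaling by 6/2.98554 = 2.00969 puts the formula on 6 O.
Al: 0.49724 × 2.00969 = 0.999 atoms per formula unit.

0.999 Al apfu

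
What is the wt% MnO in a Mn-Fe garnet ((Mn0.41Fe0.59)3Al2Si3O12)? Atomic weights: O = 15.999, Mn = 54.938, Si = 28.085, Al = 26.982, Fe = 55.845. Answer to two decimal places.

17.57 wt%

Formula mass = 496.626 g/mol.
1.23 Mn → 1.2300 mol MnO per formula unit; M(MnO) = 70.937, so MnO mass = 87.253 g.
87.253/496.626 × 100 = 17.57 wt%.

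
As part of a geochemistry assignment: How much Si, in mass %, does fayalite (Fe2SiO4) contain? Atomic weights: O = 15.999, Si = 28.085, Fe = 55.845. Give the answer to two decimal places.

M(Fe2SiO4) = 203.771 g/mol.
Si contributes 1 × 28.085 = 28.085 g per mole.
28.085/203.771 = 0.1378 → 13.78%.

13.78 mass %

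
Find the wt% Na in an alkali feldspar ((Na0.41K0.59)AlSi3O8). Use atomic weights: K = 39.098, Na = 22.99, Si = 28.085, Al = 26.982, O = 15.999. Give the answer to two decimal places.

3.47 wt%

M((Na0.41K0.59)AlSi3O8) = 271.723 g/mol.
Na contributes 0.41 × 22.99 = 9.426 g per mole.
9.426/271.723 = 0.0347 → 3.47%.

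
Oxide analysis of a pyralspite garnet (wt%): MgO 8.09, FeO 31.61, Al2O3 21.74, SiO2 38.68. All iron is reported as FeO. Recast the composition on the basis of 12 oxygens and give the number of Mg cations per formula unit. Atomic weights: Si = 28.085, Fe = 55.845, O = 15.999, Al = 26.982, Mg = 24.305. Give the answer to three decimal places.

0.938 Mg apfu

MgO (M=40.304): mol = 0.20072; Mg = 0.20072, O = 0.20072.
FeO (M=71.844): mol = 0.43998; Fe = 0.43998, O = 0.43998.
Al2O3 (M=101.961): mol = 0.21322; Al = 0.42644, O = 0.63966.
SiO2 (M=60.083): mol = 0.64378; Si = 0.64378, O = 1.28756.
ΣO = 2.56792; factor = 12/ΣO = 4.67304.
Mg apfu = 0.20072 × 4.67304 = 0.938.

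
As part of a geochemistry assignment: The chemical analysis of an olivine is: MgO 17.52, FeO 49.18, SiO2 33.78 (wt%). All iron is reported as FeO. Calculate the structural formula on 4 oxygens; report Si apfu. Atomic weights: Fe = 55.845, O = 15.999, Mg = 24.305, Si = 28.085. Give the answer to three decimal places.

1.002 Si apfu

MgO: 17.52/40.304 = 0.43470 mol → 0.43470 mol Mg, 0.43470 mol O.
FeO: 49.18/71.844 = 0.68454 mol → 0.68454 mol Fe, 0.68454 mol O.
SiO2: 33.78/60.083 = 0.56222 mol → 0.56222 mol Si, 1.12444 mol O.
Total oxygen = 2.24368 mol. Normalization factor = 4/2.24368 = 1.78279.
Si per 4 O = 0.56222 × 1.78279 = 1.002.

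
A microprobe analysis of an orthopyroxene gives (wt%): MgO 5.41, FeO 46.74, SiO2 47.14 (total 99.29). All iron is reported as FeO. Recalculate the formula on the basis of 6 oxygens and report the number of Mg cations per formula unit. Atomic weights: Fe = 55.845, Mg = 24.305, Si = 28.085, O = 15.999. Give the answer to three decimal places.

MgO (M=40.304): mol = 0.13423; Mg = 0.13423, O = 0.13423.
FeO (M=71.844): mol = 0.65058; Fe = 0.65058, O = 0.65058.
SiO2 (M=60.083): mol = 0.78458; Si = 0.78458, O = 1.56916.
ΣO = 2.35397; factor = 6/ΣO = 2.54889.
Mg apfu = 0.13423 × 2.54889 = 0.342.

0.342 Mg apfu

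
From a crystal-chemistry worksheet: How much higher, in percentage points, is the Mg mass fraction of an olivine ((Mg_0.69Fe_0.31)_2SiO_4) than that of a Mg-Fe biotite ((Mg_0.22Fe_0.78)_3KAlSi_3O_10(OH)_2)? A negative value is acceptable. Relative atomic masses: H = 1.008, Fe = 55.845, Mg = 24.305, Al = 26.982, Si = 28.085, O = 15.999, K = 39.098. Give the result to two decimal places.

Mg in (Mg_0.69Fe_0.31)_2SiO_4: molar mass 160.246 g/mol; 1.38×24.305 = 33.541 g → 20.93 wt%.
Mg in (Mg_0.22Fe_0.78)_3KAlSi_3O_10(OH)_2: molar mass 491.058 g/mol; 0.66×24.305 = 16.041 g → 3.27 wt%.
Difference = 20.93 − 3.27 = 17.66 percentage points.

17.66 percentage points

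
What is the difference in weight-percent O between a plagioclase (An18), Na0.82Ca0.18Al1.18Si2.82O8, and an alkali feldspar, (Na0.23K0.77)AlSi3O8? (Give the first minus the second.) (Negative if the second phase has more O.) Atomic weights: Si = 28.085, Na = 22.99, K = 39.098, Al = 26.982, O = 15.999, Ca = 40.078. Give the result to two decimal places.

1.67 percentage points

M(Na0.82Ca0.18Al1.18Si2.82O8) = 265.096 g/mol, so wt% O = 127.992/265.096 × 100 = 48.28%.
M((Na0.23K0.77)AlSi3O8) = 274.622 g/mol, so wt% O = 127.992/274.622 × 100 = 46.61%.
48.28 − 46.61 = 1.67 pp.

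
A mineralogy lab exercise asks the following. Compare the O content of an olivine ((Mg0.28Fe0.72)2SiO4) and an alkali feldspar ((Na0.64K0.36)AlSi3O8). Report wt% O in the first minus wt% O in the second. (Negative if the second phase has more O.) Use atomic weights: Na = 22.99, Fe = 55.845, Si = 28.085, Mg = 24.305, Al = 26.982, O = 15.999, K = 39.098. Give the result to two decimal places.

M((Mg0.28Fe0.72)2SiO4) = 186.109 g/mol, so wt% O = 63.996/186.109 × 100 = 34.39%.
M((Na0.64K0.36)AlSi3O8) = 268.018 g/mol, so wt% O = 127.992/268.018 × 100 = 47.76%.
34.39 − 47.76 = -13.37 pp.

-13.37 percentage points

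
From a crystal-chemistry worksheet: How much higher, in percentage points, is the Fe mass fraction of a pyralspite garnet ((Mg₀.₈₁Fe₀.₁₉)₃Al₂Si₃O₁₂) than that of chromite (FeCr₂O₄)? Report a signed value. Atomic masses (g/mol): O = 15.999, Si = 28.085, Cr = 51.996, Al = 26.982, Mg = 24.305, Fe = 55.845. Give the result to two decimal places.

-17.39 percentage points

First mineral: 31.832 g Fe in 421.100 g formula = 7.56 wt% Fe.
Second mineral: 55.845 g Fe in 223.833 g formula = 24.95 wt% Fe.
7.56% − 24.95% gives a difference of -17.39 percentage points.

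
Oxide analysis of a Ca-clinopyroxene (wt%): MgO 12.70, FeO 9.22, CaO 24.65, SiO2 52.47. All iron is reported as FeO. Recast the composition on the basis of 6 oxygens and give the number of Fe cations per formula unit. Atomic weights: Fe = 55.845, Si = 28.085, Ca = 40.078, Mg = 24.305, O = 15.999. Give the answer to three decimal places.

MgO (M=40.304): mol = 0.31511; Mg = 0.31511, O = 0.31511.
FeO (M=71.844): mol = 0.12833; Fe = 0.12833, O = 0.12833.
CaO (M=56.077): mol = 0.43957; Ca = 0.43957, O = 0.43957.
SiO2 (M=60.083): mol = 0.87329; Si = 0.87329, O = 1.74658.
ΣO = 2.62959; factor = 6/ΣO = 2.28172.
Fe apfu = 0.12833 × 2.28172 = 0.293.

0.293 Fe apfu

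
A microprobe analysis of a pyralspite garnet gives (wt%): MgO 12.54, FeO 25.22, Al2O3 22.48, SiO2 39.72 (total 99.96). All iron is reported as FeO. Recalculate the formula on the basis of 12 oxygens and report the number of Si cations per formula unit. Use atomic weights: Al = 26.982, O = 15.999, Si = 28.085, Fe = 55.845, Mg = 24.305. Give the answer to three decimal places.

2.998 Si apfu

MgO (M=40.304): mol = 0.31114; Mg = 0.31114, O = 0.31114.
FeO (M=71.844): mol = 0.35104; Fe = 0.35104, O = 0.35104.
Al2O3 (M=101.961): mol = 0.22048; Al = 0.44096, O = 0.66144.
SiO2 (M=60.083): mol = 0.66109; Si = 0.66109, O = 1.32218.
ΣO = 2.64580; factor = 12/ΣO = 4.53549.
Si apfu = 0.66109 × 4.53549 = 2.998.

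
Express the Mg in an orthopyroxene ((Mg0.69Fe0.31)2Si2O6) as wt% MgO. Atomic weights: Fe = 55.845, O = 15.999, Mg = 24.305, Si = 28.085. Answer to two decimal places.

Molar mass of (Mg0.69Fe0.31)2Si2O6 = 1.38*24.305 + 0.62*55.845 + 2*28.085 + 6*15.999 = 220.329 g/mol.
Each formula unit contains 1.38 Mg, equivalent to 1.38/1 = 1.3800 mol MgO.
M(MgO) = 1×24.305 + 1×15.999 = 40.304 g/mol.
Mass of MgO per formula unit = 1.3800 × 40.304 = 55.620 g.
MgO wt% = 55.620 / 220.329 × 100 = 25.24%.

25.24 wt%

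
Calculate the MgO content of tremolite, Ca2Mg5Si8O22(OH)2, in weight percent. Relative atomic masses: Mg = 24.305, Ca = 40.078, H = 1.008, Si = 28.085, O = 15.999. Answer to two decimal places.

24.81 wt%

Molar mass of Ca2Mg5Si8O22(OH)2 = 2×40.078 + 5×24.305 + 8×28.085 + 24×15.999 + 2×1.008 = 812.353 g/mol.
Each formula unit contains 5 Mg, equivalent to 5/1 = 5.0000 mol MgO.
M(MgO) = 1×24.305 + 1×15.999 = 40.304 g/mol.
Mass of MgO per formula unit = 5.0000 × 40.304 = 201.520 g.
MgO wt% = 201.520 / 812.353 × 100 = 24.81%.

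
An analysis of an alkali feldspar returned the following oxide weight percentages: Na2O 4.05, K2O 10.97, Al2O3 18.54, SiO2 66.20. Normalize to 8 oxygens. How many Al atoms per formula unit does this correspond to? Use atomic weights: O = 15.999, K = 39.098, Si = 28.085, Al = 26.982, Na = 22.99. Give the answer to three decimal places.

0.993 Al apfu

Na2O: 4.05/61.979 = 0.06534 mol → 0.13068 mol Na, 0.06534 mol O.
K2O: 10.97/94.195 = 0.11646 mol → 0.23292 mol K, 0.11646 mol O.
Al2O3: 18.54/101.961 = 0.18183 mol → 0.36366 mol Al, 0.54549 mol O.
SiO2: 66.20/60.083 = 1.10181 mol → 1.10181 mol Si, 2.20362 mol O.
Total oxygen = 2.93091 mol. Normalization factor = 8/2.93091 = 2.72953.
Al per 8 O = 0.36366 × 2.72953 = 0.993.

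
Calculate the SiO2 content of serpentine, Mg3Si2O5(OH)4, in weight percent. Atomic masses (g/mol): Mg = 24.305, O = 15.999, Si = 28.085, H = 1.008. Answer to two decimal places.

43.36 wt%

M(Mg3Si2O5(OH)4) = 277.108 g/mol; M(SiO2) = 60.083 g/mol.
Moles SiO2 per formula unit = 2 Si ÷ 1 = 2.0000.
SiO2 fraction = (2.0000 × 60.083) / 277.108 = 120.166/277.108 = 0.4336.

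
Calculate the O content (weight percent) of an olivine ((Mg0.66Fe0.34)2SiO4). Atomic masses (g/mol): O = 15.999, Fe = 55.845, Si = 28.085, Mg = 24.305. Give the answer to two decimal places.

Formula mass = 1.32*24.305 + 0.68*55.845 + 1*28.085 + 4*15.999 = 162.138 g/mol, of which 63.996 g is O.
So O makes up 63.996/162.138 = 0.3947 of the mass, i.e. 39.47%.

39.47 weight percent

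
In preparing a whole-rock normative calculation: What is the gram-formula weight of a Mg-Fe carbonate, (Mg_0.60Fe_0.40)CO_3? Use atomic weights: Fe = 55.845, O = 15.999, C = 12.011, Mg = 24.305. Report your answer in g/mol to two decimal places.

Mg: 0.60 × 24.305 = 14.5830
Fe: 0.40 × 55.845 = 22.3380
C: 1 × 12.011 = 12.0110
O: 3 × 15.999 = 47.9970
Summing the contributions gives the formula mass.

96.93 g/mol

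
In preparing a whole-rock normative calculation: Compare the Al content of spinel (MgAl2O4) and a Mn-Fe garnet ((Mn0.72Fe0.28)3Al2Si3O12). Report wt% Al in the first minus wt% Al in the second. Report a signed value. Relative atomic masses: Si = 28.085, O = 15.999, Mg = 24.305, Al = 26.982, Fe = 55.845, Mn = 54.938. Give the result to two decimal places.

Al in MgAl2O4: molar mass 142.265 g/mol; 2×26.982 = 53.964 g → 37.93 wt%.
Al in (Mn0.72Fe0.28)3Al2Si3O12: molar mass 495.783 g/mol; 2×26.982 = 53.964 g → 10.88 wt%.
Difference = 37.93 − 10.88 = 27.05 percentage points.

27.05 percentage points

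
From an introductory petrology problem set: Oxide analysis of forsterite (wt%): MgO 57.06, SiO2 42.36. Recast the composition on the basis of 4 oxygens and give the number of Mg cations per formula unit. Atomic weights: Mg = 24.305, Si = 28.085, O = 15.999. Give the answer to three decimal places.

MgO: 57.06/40.304 = 1.41574 mol → 1.41574 mol Mg, 1.41574 mol O.
SiO2: 42.36/60.083 = 0.70502 mol → 0.70502 mol Si, 1.41004 mol O.
Total oxygen = 2.82578 mol. Normalization factor = 4/2.82578 = 1.41554.
Mg per 4 O = 1.41574 × 1.41554 = 2.004.

2.004 Mg apfu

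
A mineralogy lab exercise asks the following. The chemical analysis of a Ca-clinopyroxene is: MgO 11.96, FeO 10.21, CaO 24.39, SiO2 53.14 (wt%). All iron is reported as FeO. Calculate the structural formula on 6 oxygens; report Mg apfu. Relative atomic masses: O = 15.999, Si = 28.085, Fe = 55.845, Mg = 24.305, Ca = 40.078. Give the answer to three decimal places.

0.674 Mg apfu

11.96 wt% MgO ÷ 40.304 g/mol = 0.29674 mol, giving 0.29674 Mg and 0.29674 O.
10.21 wt% FeO ÷ 71.844 g/mol = 0.14211 mol, giving 0.14211 Fe and 0.14211 O.
24.39 wt% CaO ÷ 56.077 g/mol = 0.43494 mol, giving 0.43494 Ca and 0.43494 O.
53.14 wt% SiO2 ÷ 60.083 g/mol = 0.88444 mol, giving 0.88444 Si and 1.76888 O.
Oxygen sums to 2.64267; scaling by 6/2.64267 = 2.27043 puts the formula on 6 O.
Mg: 0.29674 × 2.27043 = 0.674 atoms per formula unit.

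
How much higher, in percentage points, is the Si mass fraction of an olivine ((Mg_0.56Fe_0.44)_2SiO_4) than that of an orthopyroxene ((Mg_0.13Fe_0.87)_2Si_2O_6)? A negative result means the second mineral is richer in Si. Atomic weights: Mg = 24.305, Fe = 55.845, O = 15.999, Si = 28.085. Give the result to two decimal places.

Si in (Mg_0.56Fe_0.44)_2SiO_4: molar mass 168.446 g/mol; 1×28.085 = 28.085 g → 16.67 wt%.
Si in (Mg_0.13Fe_0.87)_2Si_2O_6: molar mass 255.654 g/mol; 2×28.085 = 56.170 g → 21.97 wt%.
Difference = 16.67 − 21.97 = -5.30 percentage points.

-5.30 percentage points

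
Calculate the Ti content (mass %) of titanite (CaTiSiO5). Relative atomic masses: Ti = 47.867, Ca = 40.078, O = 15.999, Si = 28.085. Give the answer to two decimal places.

Molar mass of CaTiSiO5: 1×40.078 + 1×47.867 + 1×28.085 + 5×15.999 = 196.025 g/mol.
Mass of Ti per formula unit: 1 × 47.867 = 47.867 g.
Weight fraction Ti = 47.867 / 196.025 = 0.2442.

24.42 mass %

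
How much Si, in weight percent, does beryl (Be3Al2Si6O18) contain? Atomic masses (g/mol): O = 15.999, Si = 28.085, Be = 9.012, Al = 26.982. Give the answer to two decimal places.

Molar mass of Be3Al2Si6O18: 3×9.012 + 2×26.982 + 6×28.085 + 18×15.999 = 537.492 g/mol.
Mass of Si per formula unit: 6 × 28.085 = 168.510 g.
Weight fraction Si = 168.510 / 537.492 = 0.3135.

31.35 weight percent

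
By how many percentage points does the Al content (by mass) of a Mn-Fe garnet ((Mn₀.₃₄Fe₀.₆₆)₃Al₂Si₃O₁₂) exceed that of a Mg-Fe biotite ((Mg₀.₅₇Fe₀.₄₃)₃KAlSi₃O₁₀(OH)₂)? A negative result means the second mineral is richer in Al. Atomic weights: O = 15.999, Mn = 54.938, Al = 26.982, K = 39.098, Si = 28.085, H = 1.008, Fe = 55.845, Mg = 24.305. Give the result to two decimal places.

4.97 percentage points

Al in (Mn₀.₃₄Fe₀.₆₆)₃Al₂Si₃O₁₂: molar mass 496.817 g/mol; 2×26.982 = 53.964 g → 10.86 wt%.
Al in (Mg₀.₅₇Fe₀.₄₃)₃KAlSi₃O₁₀(OH)₂: molar mass 457.941 g/mol; 1×26.982 = 26.982 g → 5.89 wt%.
Difference = 10.86 − 5.89 = 4.97 percentage points.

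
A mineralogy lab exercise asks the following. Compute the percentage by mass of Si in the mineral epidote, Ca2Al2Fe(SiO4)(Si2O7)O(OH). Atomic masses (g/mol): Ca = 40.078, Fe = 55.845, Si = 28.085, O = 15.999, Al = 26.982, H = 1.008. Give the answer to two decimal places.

M(Ca2Al2Fe(SiO4)(Si2O7)O(OH)) = 483.215 g/mol.
Si contributes 3 × 28.085 = 84.255 g per mole.
84.255/483.215 = 0.1744 → 17.44%.

17.44 weight percent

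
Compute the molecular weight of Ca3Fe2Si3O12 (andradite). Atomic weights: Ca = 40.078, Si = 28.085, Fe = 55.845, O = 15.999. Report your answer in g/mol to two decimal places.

508.17 g/mol

The formula mass is the sum 3(40.078) + 2(55.845) + 3(28.085) + 12(15.999).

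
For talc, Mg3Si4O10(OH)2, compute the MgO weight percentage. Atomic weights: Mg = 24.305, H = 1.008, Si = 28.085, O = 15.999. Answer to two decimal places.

31.88 wt%

Formula mass = 379.259 g/mol.
3 Mg → 3.0000 mol MgO per formula unit; M(MgO) = 40.304, so MgO mass = 120.912 g.
120.912/379.259 × 100 = 31.88 wt%.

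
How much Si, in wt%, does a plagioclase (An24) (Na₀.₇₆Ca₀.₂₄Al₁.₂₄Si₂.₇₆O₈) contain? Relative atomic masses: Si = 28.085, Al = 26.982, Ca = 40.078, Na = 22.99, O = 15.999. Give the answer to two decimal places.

29.13 wt%

M(Na₀.₇₆Ca₀.₂₄Al₁.₂₄Si₂.₇₆O₈) = 266.055 g/mol.
Si contributes 2.76 × 28.085 = 77.515 g per mole.
77.515/266.055 = 0.2913 → 29.13%.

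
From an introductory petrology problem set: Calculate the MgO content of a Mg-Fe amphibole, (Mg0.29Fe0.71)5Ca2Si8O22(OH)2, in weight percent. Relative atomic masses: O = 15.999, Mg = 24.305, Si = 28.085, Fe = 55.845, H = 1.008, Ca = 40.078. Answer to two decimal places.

Molar mass of (Mg0.29Fe0.71)5Ca2Si8O22(OH)2 = 1.45×24.305 + 3.55×55.845 + 2×40.078 + 8×28.085 + 24×15.999 + 2×1.008 = 924.320 g/mol.
Each formula unit contains 1.45 Mg, equivalent to 1.45/1 = 1.4500 mol MgO.
M(MgO) = 1×24.305 + 1×15.999 = 40.304 g/mol.
Mass of MgO per formula unit = 1.4500 × 40.304 = 58.441 g.
MgO wt% = 58.441 / 924.320 × 100 = 6.32%.

6.32 wt%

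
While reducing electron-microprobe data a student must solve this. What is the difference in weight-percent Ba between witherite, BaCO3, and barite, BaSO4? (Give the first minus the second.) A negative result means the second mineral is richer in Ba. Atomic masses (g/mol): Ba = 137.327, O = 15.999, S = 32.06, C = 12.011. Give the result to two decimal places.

10.75 percentage points

Ba in BaCO3: molar mass 197.335 g/mol; 1×137.327 = 137.327 g → 69.59 wt%.
Ba in BaSO4: molar mass 233.383 g/mol; 1×137.327 = 137.327 g → 58.84 wt%.
Difference = 69.59 − 58.84 = 10.75 percentage points.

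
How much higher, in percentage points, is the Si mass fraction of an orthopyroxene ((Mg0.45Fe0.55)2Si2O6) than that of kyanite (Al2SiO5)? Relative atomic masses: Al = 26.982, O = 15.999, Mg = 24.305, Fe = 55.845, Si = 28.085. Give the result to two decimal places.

6.52 percentage points

First mineral: 56.170 g Si in 235.468 g formula = 23.85 wt% Si.
Second mineral: 28.085 g Si in 162.044 g formula = 17.33 wt% Si.
23.85% − 17.33% gives a difference of 6.52 percentage points.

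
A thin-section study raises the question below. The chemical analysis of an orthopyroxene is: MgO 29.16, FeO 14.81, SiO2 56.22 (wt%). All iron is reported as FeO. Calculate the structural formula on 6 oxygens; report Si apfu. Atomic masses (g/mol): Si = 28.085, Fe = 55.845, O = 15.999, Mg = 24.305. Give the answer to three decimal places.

MgO (M=40.304): mol = 0.72350; Mg = 0.72350, O = 0.72350.
FeO (M=71.844): mol = 0.20614; Fe = 0.20614, O = 0.20614.
SiO2 (M=60.083): mol = 0.93571; Si = 0.93571, O = 1.87142.
ΣO = 2.80106; factor = 6/ΣO = 2.14205.
Si apfu = 0.93571 × 2.14205 = 2.004.

2.004 Si apfu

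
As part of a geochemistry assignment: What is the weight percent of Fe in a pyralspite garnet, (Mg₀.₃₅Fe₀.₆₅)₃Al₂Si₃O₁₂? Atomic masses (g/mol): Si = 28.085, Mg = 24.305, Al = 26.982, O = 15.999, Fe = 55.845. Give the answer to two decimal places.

M((Mg₀.₃₅Fe₀.₆₅)₃Al₂Si₃O₁₂) = 464.625 g/mol.
Fe contributes 1.95 × 55.845 = 108.898 g per mole.
108.898/464.625 = 0.2344 → 23.44%.

23.44 weight percent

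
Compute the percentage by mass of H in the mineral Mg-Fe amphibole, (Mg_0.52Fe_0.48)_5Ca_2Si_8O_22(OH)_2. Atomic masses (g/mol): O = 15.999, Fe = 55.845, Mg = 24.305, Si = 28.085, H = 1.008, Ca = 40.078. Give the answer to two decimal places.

0.23 wt%

Formula mass = 2.60*24.305 + 2.40*55.845 + 2*40.078 + 8*28.085 + 24*15.999 + 2*1.008 = 888.049 g/mol, of which 2.016 g is H.
So H makes up 2.016/888.049 = 0.0023 of the mass, i.e. 0.23%.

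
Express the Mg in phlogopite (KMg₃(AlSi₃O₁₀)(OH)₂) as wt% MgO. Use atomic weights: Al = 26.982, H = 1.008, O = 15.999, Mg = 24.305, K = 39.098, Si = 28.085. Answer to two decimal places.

28.98 wt%

Formula mass = 417.254 g/mol.
3 Mg → 3.0000 mol MgO per formula unit; M(MgO) = 40.304, so MgO mass = 120.912 g.
120.912/417.254 × 100 = 28.98 wt%.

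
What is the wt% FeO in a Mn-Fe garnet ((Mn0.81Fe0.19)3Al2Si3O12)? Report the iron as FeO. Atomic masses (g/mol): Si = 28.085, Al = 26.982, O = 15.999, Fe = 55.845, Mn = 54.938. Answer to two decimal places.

M((Mn0.81Fe0.19)3Al2Si3O12) = 495.538 g/mol; M(FeO) = 71.844 g/mol.
Moles FeO per formula unit = 0.57 Fe ÷ 1 = 0.5700.
FeO fraction = (0.5700 × 71.844) / 495.538 = 40.951/495.538 = 0.0826.

8.26 wt%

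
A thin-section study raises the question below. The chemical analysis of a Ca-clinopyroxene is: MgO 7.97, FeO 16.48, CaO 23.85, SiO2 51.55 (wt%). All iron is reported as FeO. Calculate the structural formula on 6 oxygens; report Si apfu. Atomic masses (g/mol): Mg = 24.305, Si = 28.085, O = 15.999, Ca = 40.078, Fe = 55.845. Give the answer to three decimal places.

MgO: 7.97/40.304 = 0.19775 mol → 0.19775 mol Mg, 0.19775 mol O.
FeO: 16.48/71.844 = 0.22939 mol → 0.22939 mol Fe, 0.22939 mol O.
CaO: 23.85/56.077 = 0.42531 mol → 0.42531 mol Ca, 0.42531 mol O.
SiO2: 51.55/60.083 = 0.85798 mol → 0.85798 mol Si, 1.71596 mol O.
Total oxygen = 2.56841 mol. Normalization factor = 6/2.56841 = 2.33608.
Si per 6 O = 0.85798 × 2.33608 = 2.004.

2.004 Si apfu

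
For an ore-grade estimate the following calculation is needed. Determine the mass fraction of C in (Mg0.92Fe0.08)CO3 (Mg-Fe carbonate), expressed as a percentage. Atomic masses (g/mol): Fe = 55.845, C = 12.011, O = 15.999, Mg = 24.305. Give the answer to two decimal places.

13.83 weight percent

M((Mg0.92Fe0.08)CO3) = 86.836 g/mol.
C contributes 1 × 12.011 = 12.011 g per mole.
12.011/86.836 = 0.1383 → 13.83%.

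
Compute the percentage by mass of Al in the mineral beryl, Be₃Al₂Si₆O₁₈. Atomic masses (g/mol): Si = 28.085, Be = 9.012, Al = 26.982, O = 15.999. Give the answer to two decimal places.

M(Be₃Al₂Si₆O₁₈) = 537.492 g/mol.
Al contributes 2 × 26.982 = 53.964 g per mole.
53.964/537.492 = 0.1004 → 10.04%.

10.04 weight percent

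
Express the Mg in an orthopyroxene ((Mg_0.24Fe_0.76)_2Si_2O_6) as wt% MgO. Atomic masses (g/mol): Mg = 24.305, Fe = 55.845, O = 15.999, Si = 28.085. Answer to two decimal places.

7.78 wt%

M((Mg_0.24Fe_0.76)_2Si_2O_6) = 248.715 g/mol; M(MgO) = 40.304 g/mol.
Moles MgO per formula unit = 0.48 Mg ÷ 1 = 0.4800.
MgO fraction = (0.4800 × 40.304) / 248.715 = 19.346/248.715 = 0.0778.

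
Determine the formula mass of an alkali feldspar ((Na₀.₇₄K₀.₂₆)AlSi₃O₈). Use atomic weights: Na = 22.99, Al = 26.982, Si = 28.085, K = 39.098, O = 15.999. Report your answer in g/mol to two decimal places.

266.41 g/mol

Na: 0.74 × 22.99 = 17.0126
K: 0.26 × 39.098 = 10.1655
Al: 1 × 26.982 = 26.9820
Si: 3 × 28.085 = 84.2550
O: 8 × 15.999 = 127.9920
Summing the contributions gives the formula mass.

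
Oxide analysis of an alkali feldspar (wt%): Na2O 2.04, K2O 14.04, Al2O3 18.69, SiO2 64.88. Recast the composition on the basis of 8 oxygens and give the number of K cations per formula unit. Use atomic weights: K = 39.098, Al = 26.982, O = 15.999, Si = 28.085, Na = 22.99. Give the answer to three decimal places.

2.04 wt% Na2O ÷ 61.979 g/mol = 0.03291 mol, giving 0.06582 Na and 0.03291 O.
14.04 wt% K2O ÷ 94.195 g/mol = 0.14905 mol, giving 0.29810 K and 0.14905 O.
18.69 wt% Al2O3 ÷ 101.961 g/mol = 0.18331 mol, giving 0.36662 Al and 0.54993 O.
64.88 wt% SiO2 ÷ 60.083 g/mol = 1.07984 mol, giving 1.07984 Si and 2.15968 O.
Oxygen sums to 2.89157; scaling by 8/2.89157 = 2.76666 puts the formula on 8 O.
K: 0.29810 × 2.76666 = 0.825 atoms per formula unit.

0.825 K apfu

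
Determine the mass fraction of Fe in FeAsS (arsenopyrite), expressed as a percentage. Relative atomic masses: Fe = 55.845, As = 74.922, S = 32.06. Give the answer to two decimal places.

34.30 weight percent

Molar mass of FeAsS: 1×55.845 + 1×74.922 + 1×32.06 = 162.827 g/mol.
Mass of Fe per formula unit: 1 × 55.845 = 55.845 g.
Weight fraction Fe = 55.845 / 162.827 = 0.3430.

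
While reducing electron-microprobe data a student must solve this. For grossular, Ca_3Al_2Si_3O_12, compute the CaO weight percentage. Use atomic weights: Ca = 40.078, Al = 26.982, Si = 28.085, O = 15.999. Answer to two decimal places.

Formula mass = 450.441 g/mol.
3 Ca → 3.0000 mol CaO per formula unit; M(CaO) = 56.077, so CaO mass = 168.231 g.
168.231/450.441 × 100 = 37.35 wt%.

37.35 wt%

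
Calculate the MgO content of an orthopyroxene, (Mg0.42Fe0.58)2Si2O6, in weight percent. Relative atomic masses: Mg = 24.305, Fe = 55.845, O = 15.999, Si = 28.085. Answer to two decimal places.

14.26 wt%

Formula mass = 237.360 g/mol.
0.84 Mg → 0.8400 mol MgO per formula unit; M(MgO) = 40.304, so MgO mass = 33.855 g.
33.855/237.360 × 100 = 14.26 wt%.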